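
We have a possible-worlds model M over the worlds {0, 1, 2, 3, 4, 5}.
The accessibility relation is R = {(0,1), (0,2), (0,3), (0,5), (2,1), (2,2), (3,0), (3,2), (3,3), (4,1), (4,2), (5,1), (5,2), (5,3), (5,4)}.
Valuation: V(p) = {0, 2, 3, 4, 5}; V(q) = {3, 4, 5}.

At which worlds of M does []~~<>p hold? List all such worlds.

Recall that []ψ holds at a world iff ψ holds at every accessible world, and <>ψ holds iff ψ holds at some accessible world.
Let φ = []~~<>p. Evaluate φ at each world:
  0 (successors {1, 2, 3, 5}): φ is false.
  1 (successors ∅): φ is true.
  2 (successors {1, 2}): φ is false.
  3 (successors {0, 2, 3}): φ is true.
  4 (successors {1, 2}): φ is false.
  5 (successors {1, 2, 3, 4}): φ is false.
For instance, at 2:
  At 2: []~~<>p requires ~~<>p at every successor {1, 2}.
    ~~<>p fails at 1, so []~~<>p is false at 2.
      At 1: ~<>p is true, so ~~<>p is false.
Satisfying worlds: {1, 3}

1, 3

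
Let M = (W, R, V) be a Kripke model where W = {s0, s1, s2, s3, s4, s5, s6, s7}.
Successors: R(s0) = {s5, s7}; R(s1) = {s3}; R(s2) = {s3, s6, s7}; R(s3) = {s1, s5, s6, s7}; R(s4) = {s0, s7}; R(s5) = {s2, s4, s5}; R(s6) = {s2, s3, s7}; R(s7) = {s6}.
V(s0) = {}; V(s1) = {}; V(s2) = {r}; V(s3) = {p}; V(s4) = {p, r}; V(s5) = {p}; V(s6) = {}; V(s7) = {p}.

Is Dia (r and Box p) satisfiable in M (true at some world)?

No

Recall that Box ψ holds at a world iff ψ holds at every accessible world, and Dia ψ holds iff ψ holds at some accessible world.
Let φ = Dia (r and Box p). Evaluate φ at each world:
  s0 (successors {s5, s7}): φ is false.
  s1 (successors {s3}): φ is false.
  s2 (successors {s3, s6, s7}): φ is false.
  s3 (successors {s1, s5, s6, s7}): φ is false.
  s4 (successors {s0, s7}): φ is false.
  s5 (successors {s2, s4, s5}): φ is false.
  s6 (successors {s2, s3, s7}): φ is false.
  s7 (successors {s6}): φ is false.
For instance, at s7:
  At s7: Dia (r and Box p) requires r and Box p at some successor in {s6}.
    At s6: r and Box p is false.
  So Dia (r and Box p) is false at s7.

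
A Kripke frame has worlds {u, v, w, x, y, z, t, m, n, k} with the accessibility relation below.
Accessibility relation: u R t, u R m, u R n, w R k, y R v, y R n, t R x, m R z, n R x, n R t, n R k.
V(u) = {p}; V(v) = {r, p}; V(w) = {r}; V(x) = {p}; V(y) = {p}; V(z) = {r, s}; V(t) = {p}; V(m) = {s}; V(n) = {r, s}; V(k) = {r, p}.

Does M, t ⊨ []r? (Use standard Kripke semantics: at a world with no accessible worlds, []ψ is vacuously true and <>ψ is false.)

At t: []r requires r at every successor {x}.
  r fails at x, so []r is false at t.

No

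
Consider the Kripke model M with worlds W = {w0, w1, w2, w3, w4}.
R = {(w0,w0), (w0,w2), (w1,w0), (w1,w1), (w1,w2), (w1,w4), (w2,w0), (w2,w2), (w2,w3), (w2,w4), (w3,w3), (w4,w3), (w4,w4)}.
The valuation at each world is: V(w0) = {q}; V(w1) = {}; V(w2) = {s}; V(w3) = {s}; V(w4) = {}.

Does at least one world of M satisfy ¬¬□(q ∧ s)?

No

Let φ = ¬¬□(q ∧ s). Evaluate φ at each world:
  w0 (successors {w0, w2}): φ is false.
  w1 (successors {w0, w1, w2, w4}): φ is false.
  w2 (successors {w0, w2, w3, w4}): φ is false.
  w3 (successors {w3}): φ is false.
  w4 (successors {w3, w4}): φ is false.
For instance, at w1:
  At w1: ¬□(q ∧ s) is true, so ¬¬□(q ∧ s) is false.
    At w1: □(q ∧ s) is false, so ¬□(q ∧ s) is true.
      At w1: □(q ∧ s) requires q ∧ s at every successor {w0, w1, w2, w4}.
        q ∧ s fails at w0, so □(q ∧ s) is false at w1.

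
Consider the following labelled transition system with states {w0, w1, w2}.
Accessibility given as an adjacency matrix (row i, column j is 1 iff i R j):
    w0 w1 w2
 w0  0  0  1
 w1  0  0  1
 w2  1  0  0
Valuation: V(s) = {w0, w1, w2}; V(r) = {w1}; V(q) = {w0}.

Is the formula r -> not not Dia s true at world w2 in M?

Yes

At w2: r is false, not not Dia s is true, so r -> not not Dia s is true.
  At w2: not Dia s is false, so not not Dia s is true.
    At w2: Dia s is true, so not Dia s is false.
      At w2: Dia s requires s at some successor in {w0}.
        s holds at w0, so Dia s is true at w2.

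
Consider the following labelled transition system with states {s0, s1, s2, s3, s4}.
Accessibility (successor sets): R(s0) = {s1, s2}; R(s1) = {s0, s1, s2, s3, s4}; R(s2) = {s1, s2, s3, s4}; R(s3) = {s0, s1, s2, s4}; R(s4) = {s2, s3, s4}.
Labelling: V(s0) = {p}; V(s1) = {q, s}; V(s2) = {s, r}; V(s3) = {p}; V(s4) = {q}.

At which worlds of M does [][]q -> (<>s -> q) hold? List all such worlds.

s0, s1, s2, s3, s4

Let φ = [][]q -> (<>s -> q). Evaluate φ at each world:
  s0 (successors {s1, s2}): φ is true.
  s1 (successors {s0, s1, s2, s3, s4}): φ is true.
  s2 (successors {s1, s2, s3, s4}): φ is true.
  s3 (successors {s0, s1, s2, s4}): φ is true.
  s4 (successors {s2, s3, s4}): φ is true.
For instance, at s2:
  At s2: [][]q is false, <>s -> q is false, so [][]q -> (<>s -> q) is true.
    At s2: [][]q requires []q at every successor {s1, s2, s3, s4}.
      []q fails at s1, so [][]q is false at s2.
    At s2: <>s is true, q is false, so <>s -> q is false.
      At s2: <>s requires s at some successor in {s1, s2, s3, s4}.
        s holds at s1, so <>s is true at s2.
Satisfying worlds: {s0, s1, s2, s3, s4}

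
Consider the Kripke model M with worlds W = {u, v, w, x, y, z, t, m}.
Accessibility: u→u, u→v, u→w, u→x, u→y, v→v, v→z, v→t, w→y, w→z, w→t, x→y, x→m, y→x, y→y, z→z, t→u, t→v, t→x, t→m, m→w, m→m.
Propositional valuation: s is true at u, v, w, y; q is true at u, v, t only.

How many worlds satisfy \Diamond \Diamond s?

7

Let φ = \Diamond \Diamond s. Evaluate φ at each world:
  u (successors {u, v, w, x, y}): φ is true.
  v (successors {v, z, t}): φ is true.
  w (successors {y, z, t}): φ is true.
  x (successors {y, m}): φ is true.
  y (successors {x, y}): φ is true.
  z (successors {z}): φ is false.
  t (successors {u, v, x, m}): φ is true.
  m (successors {w, m}): φ is true.
For instance, at v:
  At v: \Diamond \Diamond s requires \Diamond s at some successor in {v, z, t}.
    \Diamond s holds at v, so \Diamond \Diamond s is true at v.
      At v: \Diamond s requires s at some successor in {v, z, t}.
        s holds at v, so \Diamond s is true at v.
Satisfying worlds: {u, v, w, x, y, t, m}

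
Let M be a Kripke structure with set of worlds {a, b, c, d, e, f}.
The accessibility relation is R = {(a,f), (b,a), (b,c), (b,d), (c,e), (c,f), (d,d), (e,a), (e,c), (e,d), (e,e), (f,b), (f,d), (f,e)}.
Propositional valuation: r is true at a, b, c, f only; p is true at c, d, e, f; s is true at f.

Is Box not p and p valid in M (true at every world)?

No

Recall that Box ψ holds at a world iff ψ holds at every accessible world, and Dia ψ holds iff ψ holds at some accessible world.
Let φ = Box not p and p. Evaluate φ at each world:
  a (successors {f}): φ is false.
  b (successors {a, c, d}): φ is false.
  c (successors {e, f}): φ is false.
  d (successors {d}): φ is false.
  e (successors {a, c, d, e}): φ is false.
  f (successors {b, d, e}): φ is false.
Detail at a (counterexample):
  At a: Box not p is false, p is false, so Box not p and p is false.
    At a: Box not p requires not p at every successor {f}.
      not p fails at f, so Box not p is false at a.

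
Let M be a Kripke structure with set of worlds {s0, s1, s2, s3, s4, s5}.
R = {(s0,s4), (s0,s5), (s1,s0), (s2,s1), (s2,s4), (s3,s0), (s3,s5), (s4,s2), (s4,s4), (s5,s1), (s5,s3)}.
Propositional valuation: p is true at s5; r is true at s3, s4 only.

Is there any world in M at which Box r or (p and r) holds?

No

Let φ = Box r or (p and r). Evaluate φ at each world:
  s0 (successors {s4, s5}): φ is false.
  s1 (successors {s0}): φ is false.
  s2 (successors {s1, s4}): φ is false.
  s3 (successors {s0, s5}): φ is false.
  s4 (successors {s2, s4}): φ is false.
  s5 (successors {s1, s3}): φ is false.
For instance, at s0:
  At s0: Box r is false, p and r is false, so Box r or (p and r) is false.
    At s0: Box r requires r at every successor {s4, s5}.
      r fails at s5, so Box r is false at s0.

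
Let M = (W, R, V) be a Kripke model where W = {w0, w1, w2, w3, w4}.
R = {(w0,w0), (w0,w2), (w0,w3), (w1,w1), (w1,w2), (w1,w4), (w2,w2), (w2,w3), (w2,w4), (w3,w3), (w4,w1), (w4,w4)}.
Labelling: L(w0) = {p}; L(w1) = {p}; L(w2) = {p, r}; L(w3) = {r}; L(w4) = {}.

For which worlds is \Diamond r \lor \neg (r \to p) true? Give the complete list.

w0, w1, w2, w3

Let φ = \Diamond r \lor \neg (r \to p). Evaluate φ at each world:
  w0 (successors {w0, w2, w3}): φ is true.
  w1 (successors {w1, w2, w4}): φ is true.
  w2 (successors {w2, w3, w4}): φ is true.
  w3 (successors {w3}): φ is true.
  w4 (successors {w1, w4}): φ is false.
For instance, at w1:
  At w1: \Diamond r is true, \neg (r \to p) is false, so \Diamond r \lor \neg (r \to p) is true.
    At w1: \Diamond r requires r at some successor in {w1, w2, w4}.
      r holds at w2, so \Diamond r is true at w1.
Satisfying worlds: {w0, w1, w2, w3}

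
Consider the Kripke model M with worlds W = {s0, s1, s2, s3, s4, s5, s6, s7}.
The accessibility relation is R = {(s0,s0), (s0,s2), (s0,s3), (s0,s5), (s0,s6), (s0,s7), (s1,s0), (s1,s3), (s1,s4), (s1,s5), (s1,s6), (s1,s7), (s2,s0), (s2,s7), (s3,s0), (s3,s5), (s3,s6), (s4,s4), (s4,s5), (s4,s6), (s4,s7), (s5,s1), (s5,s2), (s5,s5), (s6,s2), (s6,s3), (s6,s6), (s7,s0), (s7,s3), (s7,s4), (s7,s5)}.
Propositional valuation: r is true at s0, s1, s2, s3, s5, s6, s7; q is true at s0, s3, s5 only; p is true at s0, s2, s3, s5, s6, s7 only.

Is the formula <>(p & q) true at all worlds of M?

Yes

Let φ = <>(p & q). Evaluate φ at each world:
  s0 (successors {s0, s2, s3, s5, s6, s7}): φ is true.
  s1 (successors {s0, s3, s4, s5, s6, s7}): φ is true.
  s2 (successors {s0, s7}): φ is true.
  s3 (successors {s0, s5, s6}): φ is true.
  s4 (successors {s4, s5, s6, s7}): φ is true.
  s5 (successors {s1, s2, s5}): φ is true.
  s6 (successors {s2, s3, s6}): φ is true.
  s7 (successors {s0, s3, s4, s5}): φ is true.
For instance, at s2:
  At s2: <>(p & q) requires p & q at some successor in {s0, s7}.
    p & q holds at s0, so <>(p & q) is true at s2.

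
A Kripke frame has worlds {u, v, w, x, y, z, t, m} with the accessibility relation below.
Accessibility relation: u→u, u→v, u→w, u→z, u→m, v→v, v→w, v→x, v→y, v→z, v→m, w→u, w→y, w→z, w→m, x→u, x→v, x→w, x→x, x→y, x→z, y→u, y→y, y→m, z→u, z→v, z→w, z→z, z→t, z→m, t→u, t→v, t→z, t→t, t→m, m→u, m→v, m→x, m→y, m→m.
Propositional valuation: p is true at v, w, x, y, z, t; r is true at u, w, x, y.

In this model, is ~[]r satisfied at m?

Yes

At m: []r is false, so ~[]r is true.
  At m: []r requires r at every successor {u, v, x, y, m}.
    r fails at v, so []r is false at m.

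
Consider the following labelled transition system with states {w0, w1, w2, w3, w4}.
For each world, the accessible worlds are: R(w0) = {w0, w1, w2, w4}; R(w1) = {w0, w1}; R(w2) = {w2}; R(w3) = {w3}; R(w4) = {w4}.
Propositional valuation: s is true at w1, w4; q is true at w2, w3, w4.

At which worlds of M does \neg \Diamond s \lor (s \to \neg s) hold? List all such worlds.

Let φ = \neg \Diamond s \lor (s \to \neg s). Evaluate φ at each world:
  w0 (successors {w0, w1, w2, w4}): φ is true.
  w1 (successors {w0, w1}): φ is false.
  w2 (successors {w2}): φ is true.
  w3 (successors {w3}): φ is true.
  w4 (successors {w4}): φ is false.
For instance, at w2:
  At w2: \neg \Diamond s is true, s \to \neg s is true, so \neg \Diamond s \lor (s \to \neg s) is true.
    At w2: \Diamond s is false, so \neg \Diamond s is true.
      At w2: \Diamond s requires s at some successor in {w2}.
        At w2: s is false.
      So \Diamond s is false at w2.
Satisfying worlds: {w0, w2, w3}

w0, w2, w3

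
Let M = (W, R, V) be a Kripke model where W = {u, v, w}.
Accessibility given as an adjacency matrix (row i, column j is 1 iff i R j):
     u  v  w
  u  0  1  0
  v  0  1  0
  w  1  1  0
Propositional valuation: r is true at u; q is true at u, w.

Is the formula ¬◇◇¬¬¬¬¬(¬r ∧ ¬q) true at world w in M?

Recall that ◇ψ holds at a world iff ψ holds at some accessible world.
At w: ◇◇¬¬¬¬¬(¬r ∧ ¬q) is false, so ¬◇◇¬¬¬¬¬(¬r ∧ ¬q) is true.
  At w: ◇◇¬¬¬¬¬(¬r ∧ ¬q) requires ◇¬¬¬¬¬(¬r ∧ ¬q) at some successor in {u, v}.
    At u: ◇¬¬¬¬¬(¬r ∧ ¬q) is false.
    At v: ◇¬¬¬¬¬(¬r ∧ ¬q) is false.
  So ◇◇¬¬¬¬¬(¬r ∧ ¬q) is false at w.

Yes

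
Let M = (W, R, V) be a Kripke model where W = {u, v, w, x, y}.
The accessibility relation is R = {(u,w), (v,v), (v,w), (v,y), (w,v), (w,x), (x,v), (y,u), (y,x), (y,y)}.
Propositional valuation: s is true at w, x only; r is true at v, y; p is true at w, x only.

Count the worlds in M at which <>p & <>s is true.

4

Let φ = <>p & <>s. Evaluate φ at each world:
  u (successors {w}): φ is true.
  v (successors {v, w, y}): φ is true.
  w (successors {v, x}): φ is true.
  x (successors {v}): φ is false.
  y (successors {u, x, y}): φ is true.
For instance, at w:
  At w: <>p is true, <>s is true, so <>p & <>s is true.
    At w: <>p requires p at some successor in {v, x}.
      p holds at x, so <>p is true at w.
    At w: <>s requires s at some successor in {v, x}.
      s holds at x, so <>s is true at w.
Satisfying worlds: {u, v, w, y}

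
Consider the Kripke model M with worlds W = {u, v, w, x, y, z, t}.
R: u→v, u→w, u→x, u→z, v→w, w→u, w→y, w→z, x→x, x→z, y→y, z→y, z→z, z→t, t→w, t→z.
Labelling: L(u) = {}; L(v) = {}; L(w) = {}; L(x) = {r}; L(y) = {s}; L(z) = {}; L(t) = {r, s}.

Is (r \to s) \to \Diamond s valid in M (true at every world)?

Let φ = (r \to s) \to \Diamond s. Evaluate φ at each world:
  u (successors {v, w, x, z}): φ is false.
  v (successors {w}): φ is false.
  w (successors {u, y, z}): φ is true.
  x (successors {x, z}): φ is true.
  y (successors {y}): φ is true.
  z (successors {y, z, t}): φ is true.
  t (successors {w, z}): φ is false.
Detail at u (counterexample):
  At u: r \to s is true, \Diamond s is false, so (r \to s) \to \Diamond s is false.
    At u: \Diamond s requires s at some successor in {v, w, x, z}.
      At v: s is false.
      At w: s is false.
      At x: s is false.
      At z: s is false.
    So \Diamond s is false at u.

No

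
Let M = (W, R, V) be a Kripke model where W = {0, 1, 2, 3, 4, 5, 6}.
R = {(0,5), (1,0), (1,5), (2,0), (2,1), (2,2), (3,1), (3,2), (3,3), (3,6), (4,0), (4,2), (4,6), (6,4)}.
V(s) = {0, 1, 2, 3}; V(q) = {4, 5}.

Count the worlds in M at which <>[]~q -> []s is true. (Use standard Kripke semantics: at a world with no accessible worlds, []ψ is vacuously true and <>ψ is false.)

2

Let φ = <>[]~q -> []s. Evaluate φ at each world:
  0 (successors {5}): φ is false.
  1 (successors {0, 5}): φ is false.
  2 (successors {0, 1, 2}): φ is true.
  3 (successors {1, 2, 3, 6}): φ is false.
  4 (successors {0, 2, 6}): φ is false.
  5 (successors ∅): φ is true.
  6 (successors {4}): φ is false.
For instance, at 6:
  At 6: <>[]~q is true, []s is false, so <>[]~q -> []s is false.
    At 6: <>[]~q requires []~q at some successor in {4}.
      []~q holds at 4, so <>[]~q is true at 6.
    At 6: []s requires s at every successor {4}.
      s fails at 4, so []s is false at 6.
Satisfying worlds: {2, 5}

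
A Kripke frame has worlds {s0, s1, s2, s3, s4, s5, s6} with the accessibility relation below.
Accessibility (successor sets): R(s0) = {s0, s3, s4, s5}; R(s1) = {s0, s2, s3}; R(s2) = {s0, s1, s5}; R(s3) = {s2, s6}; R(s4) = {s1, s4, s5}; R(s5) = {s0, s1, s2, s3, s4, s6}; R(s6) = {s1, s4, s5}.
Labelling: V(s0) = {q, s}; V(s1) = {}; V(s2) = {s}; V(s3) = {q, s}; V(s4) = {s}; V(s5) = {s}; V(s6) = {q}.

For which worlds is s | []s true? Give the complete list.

s0, s1, s2, s3, s4, s5

Recall that []ψ holds at a world iff ψ holds at every accessible world, and <>ψ holds iff ψ holds at some accessible world.
Let φ = s | []s. Evaluate φ at each world:
  s0 (successors {s0, s3, s4, s5}): φ is true.
  s1 (successors {s0, s2, s3}): φ is true.
  s2 (successors {s0, s1, s5}): φ is true.
  s3 (successors {s2, s6}): φ is true.
  s4 (successors {s1, s4, s5}): φ is true.
  s5 (successors {s0, s1, s2, s3, s4, s6}): φ is true.
  s6 (successors {s1, s4, s5}): φ is false.
For instance, at s3:
  At s3: s is true, []s is false, so s | []s is true.
    At s3: []s requires s at every successor {s2, s6}.
      s fails at s6, so []s is false at s3.
Satisfying worlds: {s0, s1, s2, s3, s4, s5}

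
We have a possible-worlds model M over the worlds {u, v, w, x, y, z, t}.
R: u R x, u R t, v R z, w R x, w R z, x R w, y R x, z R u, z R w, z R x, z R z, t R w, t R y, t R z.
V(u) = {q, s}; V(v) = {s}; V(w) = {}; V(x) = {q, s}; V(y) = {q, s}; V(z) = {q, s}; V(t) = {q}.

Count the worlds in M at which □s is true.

Let φ = □s. Evaluate φ at each world:
  u (successors {x, t}): φ is false.
  v (successors {z}): φ is true.
  w (successors {x, z}): φ is true.
  x (successors {w}): φ is false.
  y (successors {x}): φ is true.
  z (successors {u, w, x, z}): φ is false.
  t (successors {w, y, z}): φ is false.
For instance, at v:
  At v: □s requires s at every successor {z}.
    At z: s is true.
  So □s is true at v.
Satisfying worlds: {v, w, y}

3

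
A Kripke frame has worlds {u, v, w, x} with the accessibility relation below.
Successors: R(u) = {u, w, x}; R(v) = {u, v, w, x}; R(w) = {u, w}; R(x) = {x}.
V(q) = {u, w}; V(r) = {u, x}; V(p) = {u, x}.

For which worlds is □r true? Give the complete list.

x

Recall that □ψ holds at a world iff ψ holds at every accessible world, and ◇ψ holds iff ψ holds at some accessible world.
Let φ = □r. Evaluate φ at each world:
  u (successors {u, w, x}): φ is false.
  v (successors {u, v, w, x}): φ is false.
  w (successors {u, w}): φ is false.
  x (successors {x}): φ is true.
For instance, at x:
  At x: □r requires r at every successor {x}.
    At x: r is true.
  So □r is true at x.
Satisfying worlds: {x}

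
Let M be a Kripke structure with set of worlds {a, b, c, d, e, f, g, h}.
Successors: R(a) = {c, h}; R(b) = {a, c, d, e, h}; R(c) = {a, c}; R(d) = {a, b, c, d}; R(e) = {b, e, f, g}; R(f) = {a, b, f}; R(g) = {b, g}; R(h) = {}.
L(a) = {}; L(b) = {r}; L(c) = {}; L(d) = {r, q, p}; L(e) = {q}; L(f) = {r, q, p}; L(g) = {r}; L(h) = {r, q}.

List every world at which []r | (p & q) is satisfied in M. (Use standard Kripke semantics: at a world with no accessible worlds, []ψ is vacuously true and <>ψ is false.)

d, f, g, h

Recall that []ψ holds at a world iff ψ holds at every accessible world, and <>ψ holds iff ψ holds at some accessible world.
Let φ = []r | (p & q). Evaluate φ at each world:
  a (successors {c, h}): φ is false.
  b (successors {a, c, d, e, h}): φ is false.
  c (successors {a, c}): φ is false.
  d (successors {a, b, c, d}): φ is true.
  e (successors {b, e, f, g}): φ is false.
  f (successors {a, b, f}): φ is true.
  g (successors {b, g}): φ is true.
  h (successors ∅): φ is true.
For instance, at g:
  At g: []r is true, p & q is false, so []r | (p & q) is true.
    At g: []r requires r at every successor {b, g}.
      At b: r is true.
      At g: r is true.
    So []r is true at g.
Satisfying worlds: {d, f, g, h}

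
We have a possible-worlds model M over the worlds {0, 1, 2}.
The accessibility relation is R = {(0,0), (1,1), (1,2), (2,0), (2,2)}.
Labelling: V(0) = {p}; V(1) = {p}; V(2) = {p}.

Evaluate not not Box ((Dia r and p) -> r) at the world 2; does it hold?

Recall that Box ψ holds at a world iff ψ holds at every accessible world, and Dia ψ holds iff ψ holds at some accessible world.
At 2: not Box ((Dia r and p) -> r) is false, so not not Box ((Dia r and p) -> r) is true.
  At 2: Box ((Dia r and p) -> r) is true, so not Box ((Dia r and p) -> r) is false.
    At 2: Box ((Dia r and p) -> r) requires (Dia r and p) -> r at every successor {0, 2}.
      At 0: (Dia r and p) -> r is true.
      At 2: (Dia r and p) -> r is true.
    So Box ((Dia r and p) -> r) is true at 2.

Yes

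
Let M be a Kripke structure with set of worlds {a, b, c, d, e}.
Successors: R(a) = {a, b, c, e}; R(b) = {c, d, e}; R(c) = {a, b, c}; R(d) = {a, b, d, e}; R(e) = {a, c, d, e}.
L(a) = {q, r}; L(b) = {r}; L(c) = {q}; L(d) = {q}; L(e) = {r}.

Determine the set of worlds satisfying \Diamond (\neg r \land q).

a, b, c, d, e

Let φ = \Diamond (\neg r \land q). Evaluate φ at each world:
  a (successors {a, b, c, e}): φ is true.
  b (successors {c, d, e}): φ is true.
  c (successors {a, b, c}): φ is true.
  d (successors {a, b, d, e}): φ is true.
  e (successors {a, c, d, e}): φ is true.
For instance, at e:
  At e: \Diamond (\neg r \land q) requires \neg r \land q at some successor in {a, c, d, e}.
    \neg r \land q holds at c, so \Diamond (\neg r \land q) is true at e.
Satisfying worlds: {a, b, c, d, e}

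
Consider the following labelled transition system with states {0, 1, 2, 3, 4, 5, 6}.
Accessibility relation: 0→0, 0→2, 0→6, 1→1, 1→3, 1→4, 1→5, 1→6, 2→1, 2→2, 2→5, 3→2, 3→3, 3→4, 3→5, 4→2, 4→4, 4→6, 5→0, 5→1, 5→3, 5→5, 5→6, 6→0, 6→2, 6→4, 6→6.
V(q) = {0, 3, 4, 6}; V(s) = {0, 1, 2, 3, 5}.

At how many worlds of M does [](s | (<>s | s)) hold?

7

Let φ = [](s | (<>s | s)). Evaluate φ at each world:
  0 (successors {0, 2, 6}): φ is true.
  1 (successors {1, 3, 4, 5, 6}): φ is true.
  2 (successors {1, 2, 5}): φ is true.
  3 (successors {2, 3, 4, 5}): φ is true.
  4 (successors {2, 4, 6}): φ is true.
  5 (successors {0, 1, 3, 5, 6}): φ is true.
  6 (successors {0, 2, 4, 6}): φ is true.
For instance, at 0:
  At 0: [](s | (<>s | s)) requires s | (<>s | s) at every successor {0, 2, 6}.
      At 0: s is true, <>s | s is true, so s | (<>s | s) is true.
      At 2: s is true, <>s | s is true, so s | (<>s | s) is true.
      At 6: s is false, <>s | s is true, so s | (<>s | s) is true.
  So [](s | (<>s | s)) is true at 0.
Satisfying worlds: {0, 1, 2, 3, 4, 5, 6}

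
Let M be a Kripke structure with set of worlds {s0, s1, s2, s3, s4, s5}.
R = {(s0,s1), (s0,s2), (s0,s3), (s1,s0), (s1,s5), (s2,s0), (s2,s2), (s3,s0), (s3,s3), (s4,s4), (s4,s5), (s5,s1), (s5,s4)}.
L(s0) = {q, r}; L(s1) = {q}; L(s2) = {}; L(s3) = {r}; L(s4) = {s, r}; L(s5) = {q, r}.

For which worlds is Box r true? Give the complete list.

s1, s3, s4

Recall that Box ψ holds at a world iff ψ holds at every accessible world, and Dia ψ holds iff ψ holds at some accessible world.
Let φ = Box r. Evaluate φ at each world:
  s0 (successors {s1, s2, s3}): φ is false.
  s1 (successors {s0, s5}): φ is true.
  s2 (successors {s0, s2}): φ is false.
  s3 (successors {s0, s3}): φ is true.
  s4 (successors {s4, s5}): φ is true.
  s5 (successors {s1, s4}): φ is false.
For instance, at s4:
  At s4: Box r requires r at every successor {s4, s5}.
    At s4: r is true.
    At s5: r is true.
  So Box r is true at s4.
Satisfying worlds: {s1, s3, s4}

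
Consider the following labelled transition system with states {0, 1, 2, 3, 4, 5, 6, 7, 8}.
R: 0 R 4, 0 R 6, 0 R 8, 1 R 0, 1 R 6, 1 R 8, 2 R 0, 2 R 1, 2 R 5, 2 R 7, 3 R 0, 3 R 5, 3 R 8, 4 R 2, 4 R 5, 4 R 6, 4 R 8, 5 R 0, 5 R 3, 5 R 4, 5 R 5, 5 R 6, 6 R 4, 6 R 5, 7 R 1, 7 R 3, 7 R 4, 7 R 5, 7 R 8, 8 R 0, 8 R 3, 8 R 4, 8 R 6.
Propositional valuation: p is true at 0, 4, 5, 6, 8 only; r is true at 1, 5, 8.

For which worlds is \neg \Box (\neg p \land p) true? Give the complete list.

Recall that \Box ψ holds at a world iff ψ holds at every accessible world, and \Diamond ψ holds iff ψ holds at some accessible world.
Let φ = \neg \Box (\neg p \land p). Evaluate φ at each world:
  0 (successors {4, 6, 8}): φ is true.
  1 (successors {0, 6, 8}): φ is true.
  2 (successors {0, 1, 5, 7}): φ is true.
  3 (successors {0, 5, 8}): φ is true.
  4 (successors {2, 5, 6, 8}): φ is true.
  5 (successors {0, 3, 4, 5, 6}): φ is true.
  6 (successors {4, 5}): φ is true.
  7 (successors {1, 3, 4, 5, 8}): φ is true.
  8 (successors {0, 3, 4, 6}): φ is true.
For instance, at 0:
  At 0: \Box (\neg p \land p) is false, so \neg \Box (\neg p \land p) is true.
    At 0: \Box (\neg p \land p) requires \neg p \land p at every successor {4, 6, 8}.
      \neg p \land p fails at 4, so \Box (\neg p \land p) is false at 0.
Satisfying worlds: {0, 1, 2, 3, 4, 5, 6, 7, 8}

0, 1, 2, 3, 4, 5, 6, 7, 8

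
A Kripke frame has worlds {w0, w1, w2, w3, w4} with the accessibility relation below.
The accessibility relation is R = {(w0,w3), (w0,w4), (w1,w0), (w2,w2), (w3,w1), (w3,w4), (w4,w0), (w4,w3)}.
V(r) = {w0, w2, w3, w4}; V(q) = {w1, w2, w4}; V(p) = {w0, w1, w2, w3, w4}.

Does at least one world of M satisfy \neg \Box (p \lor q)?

Let φ = \neg \Box (p \lor q). Evaluate φ at each world:
  w0 (successors {w3, w4}): φ is false.
  w1 (successors {w0}): φ is false.
  w2 (successors {w2}): φ is false.
  w3 (successors {w1, w4}): φ is false.
  w4 (successors {w0, w3}): φ is false.
For instance, at w3:
  At w3: \Box (p \lor q) is true, so \neg \Box (p \lor q) is false.
    At w3: \Box (p \lor q) requires p \lor q at every successor {w1, w4}.
      At w1: p \lor q is true.
      At w4: p \lor q is true.
    So \Box (p \lor q) is true at w3.

No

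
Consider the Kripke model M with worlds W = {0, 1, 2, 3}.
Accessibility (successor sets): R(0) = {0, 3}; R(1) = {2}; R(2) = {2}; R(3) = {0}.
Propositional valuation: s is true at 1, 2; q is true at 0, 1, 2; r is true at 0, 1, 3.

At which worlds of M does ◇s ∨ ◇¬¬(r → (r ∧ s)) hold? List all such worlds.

1, 2

Let φ = ◇s ∨ ◇¬¬(r → (r ∧ s)). Evaluate φ at each world:
  0 (successors {0, 3}): φ is false.
  1 (successors {2}): φ is true.
  2 (successors {2}): φ is true.
  3 (successors {0}): φ is false.
For instance, at 1:
  At 1: ◇s is true, ◇¬¬(r → (r ∧ s)) is true, so ◇s ∨ ◇¬¬(r → (r ∧ s)) is true.
    At 1: ◇s requires s at some successor in {2}.
      s holds at 2, so ◇s is true at 1.
    At 1: ◇¬¬(r → (r ∧ s)) requires ¬¬(r → (r ∧ s)) at some successor in {2}.
      ¬¬(r → (r ∧ s)) holds at 2, so ◇¬¬(r → (r ∧ s)) is true at 1.
Satisfying worlds: {1, 2}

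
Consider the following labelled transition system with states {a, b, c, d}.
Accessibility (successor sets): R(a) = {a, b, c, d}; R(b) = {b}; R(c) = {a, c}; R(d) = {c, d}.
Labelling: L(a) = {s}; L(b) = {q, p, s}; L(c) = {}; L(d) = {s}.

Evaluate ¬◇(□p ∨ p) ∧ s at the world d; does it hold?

Yes

At d: ¬◇(□p ∨ p) is true, s is true, so ¬◇(□p ∨ p) ∧ s is true.
  At d: ◇(□p ∨ p) is false, so ¬◇(□p ∨ p) is true.
    At d: ◇(□p ∨ p) requires □p ∨ p at some successor in {c, d}.
      At c: □p ∨ p is false.
      At d: □p ∨ p is false.
    So ◇(□p ∨ p) is false at d.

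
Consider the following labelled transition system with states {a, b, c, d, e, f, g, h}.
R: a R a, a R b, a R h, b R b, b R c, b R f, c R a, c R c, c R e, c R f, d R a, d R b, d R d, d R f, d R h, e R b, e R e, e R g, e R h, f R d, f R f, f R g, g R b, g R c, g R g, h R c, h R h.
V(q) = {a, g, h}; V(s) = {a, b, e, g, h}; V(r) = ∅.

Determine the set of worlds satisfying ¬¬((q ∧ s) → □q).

b, c, d, e, f

Let φ = ¬¬((q ∧ s) → □q). Evaluate φ at each world:
  a (successors {a, b, h}): φ is false.
  b (successors {b, c, f}): φ is true.
  c (successors {a, c, e, f}): φ is true.
  d (successors {a, b, d, f, h}): φ is true.
  e (successors {b, e, g, h}): φ is true.
  f (successors {d, f, g}): φ is true.
  g (successors {b, c, g}): φ is false.
  h (successors {c, h}): φ is false.
For instance, at c:
  At c: ¬((q ∧ s) → □q) is false, so ¬¬((q ∧ s) → □q) is true.
    At c: (q ∧ s) → □q is true, so ¬((q ∧ s) → □q) is false.
      At c: q ∧ s is false, □q is false, so (q ∧ s) → □q is true.
Satisfying worlds: {b, c, d, e, f}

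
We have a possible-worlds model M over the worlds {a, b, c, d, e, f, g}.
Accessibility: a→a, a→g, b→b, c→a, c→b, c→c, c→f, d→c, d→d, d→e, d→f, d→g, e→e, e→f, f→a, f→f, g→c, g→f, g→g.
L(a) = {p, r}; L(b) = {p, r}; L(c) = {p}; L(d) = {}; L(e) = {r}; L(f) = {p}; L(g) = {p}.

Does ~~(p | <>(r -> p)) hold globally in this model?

Yes

Let φ = ~~(p | <>(r -> p)). Evaluate φ at each world:
  a (successors {a, g}): φ is true.
  b (successors {b}): φ is true.
  c (successors {a, b, c, f}): φ is true.
  d (successors {c, d, e, f, g}): φ is true.
  e (successors {e, f}): φ is true.
  f (successors {a, f}): φ is true.
  g (successors {c, f, g}): φ is true.
For instance, at f:
  At f: ~(p | <>(r -> p)) is false, so ~~(p | <>(r -> p)) is true.
    At f: p | <>(r -> p) is true, so ~(p | <>(r -> p)) is false.
      At f: p is true, <>(r -> p) is true, so p | <>(r -> p) is true.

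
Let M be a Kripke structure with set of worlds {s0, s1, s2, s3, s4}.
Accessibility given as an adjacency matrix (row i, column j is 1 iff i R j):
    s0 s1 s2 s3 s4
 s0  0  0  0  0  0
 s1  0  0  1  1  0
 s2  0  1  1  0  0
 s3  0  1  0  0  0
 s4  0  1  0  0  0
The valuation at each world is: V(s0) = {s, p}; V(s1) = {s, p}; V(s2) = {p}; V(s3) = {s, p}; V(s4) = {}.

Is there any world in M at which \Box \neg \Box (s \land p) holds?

Let φ = \Box \neg \Box (s \land p). Evaluate φ at each world:
  s0 (successors ∅): φ is true.
  s1 (successors {s2, s3}): φ is false.
  s2 (successors {s1, s2}): φ is true.
  s3 (successors {s1}): φ is true.
  s4 (successors {s1}): φ is true.
Detail at s0 (witness):
  At s0: no accessible worlds, so \Box \neg \Box (s \land p) holds vacuously.

Yes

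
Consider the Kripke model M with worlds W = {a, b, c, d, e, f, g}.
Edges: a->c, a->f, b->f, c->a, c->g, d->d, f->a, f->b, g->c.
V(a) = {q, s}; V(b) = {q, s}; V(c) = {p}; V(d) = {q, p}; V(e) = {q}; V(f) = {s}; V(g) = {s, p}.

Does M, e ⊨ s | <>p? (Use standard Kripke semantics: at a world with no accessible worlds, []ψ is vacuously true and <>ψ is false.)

No

At e: s is false, <>p is false, so s | <>p is false.
  At e: no accessible worlds, so <>p is false.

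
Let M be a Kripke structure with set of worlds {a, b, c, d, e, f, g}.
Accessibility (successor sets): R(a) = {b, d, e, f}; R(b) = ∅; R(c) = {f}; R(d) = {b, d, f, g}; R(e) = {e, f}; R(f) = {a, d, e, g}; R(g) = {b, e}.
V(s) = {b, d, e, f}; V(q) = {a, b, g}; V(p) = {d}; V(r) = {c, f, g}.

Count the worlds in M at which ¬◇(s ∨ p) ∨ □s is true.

Let φ = ¬◇(s ∨ p) ∨ □s. Evaluate φ at each world:
  a (successors {b, d, e, f}): φ is true.
  b (successors ∅): φ is true.
  c (successors {f}): φ is true.
  d (successors {b, d, f, g}): φ is false.
  e (successors {e, f}): φ is true.
  f (successors {a, d, e, g}): φ is false.
  g (successors {b, e}): φ is true.
For instance, at a:
  At a: ¬◇(s ∨ p) is false, □s is true, so ¬◇(s ∨ p) ∨ □s is true.
    At a: ◇(s ∨ p) is true, so ¬◇(s ∨ p) is false.
      At a: ◇(s ∨ p) requires s ∨ p at some successor in {b, d, e, f}.
        s ∨ p holds at b, so ◇(s ∨ p) is true at a.
    At a: □s requires s at every successor {b, d, e, f}.
      At b: s is true.
      At d: s is true.
      At e: s is true.
      At f: s is true.
    So □s is true at a.
Satisfying worlds: {a, b, c, e, g}

5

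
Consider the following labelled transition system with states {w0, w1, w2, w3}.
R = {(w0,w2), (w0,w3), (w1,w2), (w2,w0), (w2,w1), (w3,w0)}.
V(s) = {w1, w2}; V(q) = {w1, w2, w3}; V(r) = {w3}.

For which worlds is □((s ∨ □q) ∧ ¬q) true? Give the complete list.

Let φ = □((s ∨ □q) ∧ ¬q). Evaluate φ at each world:
  w0 (successors {w2, w3}): φ is false.
  w1 (successors {w2}): φ is false.
  w2 (successors {w0, w1}): φ is false.
  w3 (successors {w0}): φ is true.
For instance, at w0:
  At w0: □((s ∨ □q) ∧ ¬q) requires (s ∨ □q) ∧ ¬q at every successor {w2, w3}.
    (s ∨ □q) ∧ ¬q fails at w2, so □((s ∨ □q) ∧ ¬q) is false at w0.
      At w2: s ∨ □q is true, ¬q is false, so (s ∨ □q) ∧ ¬q is false.
Satisfying worlds: {w3}

w3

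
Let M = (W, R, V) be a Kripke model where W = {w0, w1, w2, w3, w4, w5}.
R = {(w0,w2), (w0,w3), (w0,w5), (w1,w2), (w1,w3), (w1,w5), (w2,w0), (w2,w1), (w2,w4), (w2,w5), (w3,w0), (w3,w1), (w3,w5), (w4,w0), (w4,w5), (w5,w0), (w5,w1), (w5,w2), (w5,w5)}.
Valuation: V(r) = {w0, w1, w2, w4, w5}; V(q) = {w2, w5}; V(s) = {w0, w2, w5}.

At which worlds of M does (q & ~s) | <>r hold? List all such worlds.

Let φ = (q & ~s) | <>r. Evaluate φ at each world:
  w0 (successors {w2, w3, w5}): φ is true.
  w1 (successors {w2, w3, w5}): φ is true.
  w2 (successors {w0, w1, w4, w5}): φ is true.
  w3 (successors {w0, w1, w5}): φ is true.
  w4 (successors {w0, w5}): φ is true.
  w5 (successors {w0, w1, w2, w5}): φ is true.
For instance, at w2:
  At w2: q & ~s is false, <>r is true, so (q & ~s) | <>r is true.
    At w2: <>r requires r at some successor in {w0, w1, w4, w5}.
      r holds at w0, so <>r is true at w2.
Satisfying worlds: {w0, w1, w2, w3, w4, w5}

w0, w1, w2, w3, w4, w5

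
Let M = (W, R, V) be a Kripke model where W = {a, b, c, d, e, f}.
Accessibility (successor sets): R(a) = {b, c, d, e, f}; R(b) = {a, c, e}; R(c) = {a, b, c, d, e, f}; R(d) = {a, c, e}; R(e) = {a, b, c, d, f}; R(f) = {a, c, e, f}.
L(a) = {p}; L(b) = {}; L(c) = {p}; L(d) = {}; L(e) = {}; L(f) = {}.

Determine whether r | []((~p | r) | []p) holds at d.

No

At d: r is false, []((~p | r) | []p) is false, so r | []((~p | r) | []p) is false.
  At d: []((~p | r) | []p) requires (~p | r) | []p at every successor {a, c, e}.
    (~p | r) | []p fails at a, so []((~p | r) | []p) is false at d.
      At a: ~p | r is false, []p is false, so (~p | r) | []p is false.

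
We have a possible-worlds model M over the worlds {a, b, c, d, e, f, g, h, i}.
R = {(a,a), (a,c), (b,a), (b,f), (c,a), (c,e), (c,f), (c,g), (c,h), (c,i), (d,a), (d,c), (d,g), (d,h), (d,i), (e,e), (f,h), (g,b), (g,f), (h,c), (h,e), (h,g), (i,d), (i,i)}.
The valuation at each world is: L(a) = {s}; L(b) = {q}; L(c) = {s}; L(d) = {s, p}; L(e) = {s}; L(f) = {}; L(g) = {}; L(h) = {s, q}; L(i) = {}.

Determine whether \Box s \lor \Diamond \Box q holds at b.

Yes

Recall that \Box ψ holds at a world iff ψ holds at every accessible world, and \Diamond ψ holds iff ψ holds at some accessible world.
At b: \Box s is false, \Diamond \Box q is true, so \Box s \lor \Diamond \Box q is true.
  At b: \Box s requires s at every successor {a, f}.
    s fails at f, so \Box s is false at b.
  At b: \Diamond \Box q requires \Box q at some successor in {a, f}.
    \Box q holds at f, so \Diamond \Box q is true at b.
      At f: \Box q requires q at every successor {h}.
        At h: q is true.
      So \Box q is true at f.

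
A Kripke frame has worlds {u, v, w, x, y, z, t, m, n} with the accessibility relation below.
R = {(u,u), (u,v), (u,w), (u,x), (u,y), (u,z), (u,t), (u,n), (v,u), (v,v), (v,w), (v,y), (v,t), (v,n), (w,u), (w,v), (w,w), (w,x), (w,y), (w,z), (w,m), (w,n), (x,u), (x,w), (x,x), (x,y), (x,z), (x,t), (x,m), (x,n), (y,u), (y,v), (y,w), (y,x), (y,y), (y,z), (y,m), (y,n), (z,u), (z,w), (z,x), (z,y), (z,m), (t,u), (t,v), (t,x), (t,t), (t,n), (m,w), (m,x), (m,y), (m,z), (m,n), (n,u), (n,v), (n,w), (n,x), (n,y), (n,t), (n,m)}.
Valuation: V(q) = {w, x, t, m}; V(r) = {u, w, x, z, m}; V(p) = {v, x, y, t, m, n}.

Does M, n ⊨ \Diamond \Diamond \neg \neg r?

Yes

At n: \Diamond \Diamond \neg \neg r requires \Diamond \neg \neg r at some successor in {u, v, w, x, y, t, m}.
  \Diamond \neg \neg r holds at u, so \Diamond \Diamond \neg \neg r is true at n.
    At u: \Diamond \neg \neg r requires \neg \neg r at some successor in {u, v, w, x, y, z, t, n}.
      \neg \neg r holds at u, so \Diamond \neg \neg r is true at u.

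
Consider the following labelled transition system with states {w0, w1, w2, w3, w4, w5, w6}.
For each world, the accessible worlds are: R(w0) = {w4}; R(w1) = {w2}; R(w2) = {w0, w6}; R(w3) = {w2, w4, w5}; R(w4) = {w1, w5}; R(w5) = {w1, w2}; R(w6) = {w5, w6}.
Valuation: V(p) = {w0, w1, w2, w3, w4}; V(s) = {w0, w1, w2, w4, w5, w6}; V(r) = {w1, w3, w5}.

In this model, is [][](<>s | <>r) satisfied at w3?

Yes

Recall that []ψ holds at a world iff ψ holds at every accessible world, and <>ψ holds iff ψ holds at some accessible world.
At w3: [][](<>s | <>r) requires [](<>s | <>r) at every successor {w2, w4, w5}.
    At w2: [](<>s | <>r) requires <>s | <>r at every successor {w0, w6}.
      At w0: <>s | <>r is true.
      At w6: <>s | <>r is true.
    So [](<>s | <>r) is true at w2.
    At w4: [](<>s | <>r) requires <>s | <>r at every successor {w1, w5}.
      At w1: <>s | <>r is true.
      At w5: <>s | <>r is true.
    So [](<>s | <>r) is true at w4.
    At w5: [](<>s | <>r) requires <>s | <>r at every successor {w1, w2}.
      At w1: <>s | <>r is true.
      At w2: <>s | <>r is true.
    So [](<>s | <>r) is true at w5.
So [][](<>s | <>r) is true at w3.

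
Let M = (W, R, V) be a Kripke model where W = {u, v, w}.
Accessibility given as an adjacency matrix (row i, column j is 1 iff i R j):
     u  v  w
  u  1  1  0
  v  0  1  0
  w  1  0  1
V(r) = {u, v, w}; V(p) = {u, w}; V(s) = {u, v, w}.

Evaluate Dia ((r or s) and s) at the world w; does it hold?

At w: Dia ((r or s) and s) requires (r or s) and s at some successor in {u, w}.
  (r or s) and s holds at u, so Dia ((r or s) and s) is true at w.

Yes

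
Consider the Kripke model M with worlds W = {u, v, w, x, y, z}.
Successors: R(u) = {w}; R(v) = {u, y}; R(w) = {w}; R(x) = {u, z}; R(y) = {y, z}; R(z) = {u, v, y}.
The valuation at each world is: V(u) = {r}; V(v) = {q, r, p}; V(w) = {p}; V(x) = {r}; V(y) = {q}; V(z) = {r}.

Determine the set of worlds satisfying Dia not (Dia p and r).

u, v, w, y, z

Recall that Dia ψ holds at a world iff ψ holds at some accessible world.
Let φ = Dia not (Dia p and r). Evaluate φ at each world:
  u (successors {w}): φ is true.
  v (successors {u, y}): φ is true.
  w (successors {w}): φ is true.
  x (successors {u, z}): φ is false.
  y (successors {y, z}): φ is true.
  z (successors {u, v, y}): φ is true.
For instance, at u:
  At u: Dia not (Dia p and r) requires not (Dia p and r) at some successor in {w}.
    not (Dia p and r) holds at w, so Dia not (Dia p and r) is true at u.
      At w: Dia p and r is false, so not (Dia p and r) is true.
Satisfying worlds: {u, v, w, y, z}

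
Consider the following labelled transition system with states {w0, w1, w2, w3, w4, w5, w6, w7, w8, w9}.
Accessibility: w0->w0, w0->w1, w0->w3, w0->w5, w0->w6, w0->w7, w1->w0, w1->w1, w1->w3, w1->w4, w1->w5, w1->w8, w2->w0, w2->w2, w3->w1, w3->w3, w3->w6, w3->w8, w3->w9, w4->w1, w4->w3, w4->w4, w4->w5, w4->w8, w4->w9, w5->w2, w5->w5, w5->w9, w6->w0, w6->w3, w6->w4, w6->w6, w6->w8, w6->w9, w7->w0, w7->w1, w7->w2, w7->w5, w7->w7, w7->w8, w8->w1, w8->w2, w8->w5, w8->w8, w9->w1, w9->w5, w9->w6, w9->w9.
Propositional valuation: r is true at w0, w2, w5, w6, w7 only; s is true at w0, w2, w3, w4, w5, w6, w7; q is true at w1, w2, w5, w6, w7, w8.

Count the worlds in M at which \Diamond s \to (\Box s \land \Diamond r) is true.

Recall that \Box ψ holds at a world iff ψ holds at every accessible world, and \Diamond ψ holds iff ψ holds at some accessible world.
Let φ = \Diamond s \to (\Box s \land \Diamond r). Evaluate φ at each world:
  w0 (successors {w0, w1, w3, w5, w6, w7}): φ is false.
  w1 (successors {w0, w1, w3, w4, w5, w8}): φ is false.
  w2 (successors {w0, w2}): φ is true.
  w3 (successors {w1, w3, w6, w8, w9}): φ is false.
  w4 (successors {w1, w3, w4, w5, w8, w9}): φ is false.
  w5 (successors {w2, w5, w9}): φ is false.
  w6 (successors {w0, w3, w4, w6, w8, w9}): φ is false.
  w7 (successors {w0, w1, w2, w5, w7, w8}): φ is false.
  w8 (successors {w1, w2, w5, w8}): φ is false.
  w9 (successors {w1, w5, w6, w9}): φ is false.
For instance, at w8:
  At w8: \Diamond s is true, \Box s \land \Diamond r is false, so \Diamond s \to (\Box s \land \Diamond r) is false.
    At w8: \Diamond s requires s at some successor in {w1, w2, w5, w8}.
      s holds at w2, so \Diamond s is true at w8.
    At w8: \Box s is false, \Diamond r is true, so \Box s \land \Diamond r is false.
      At w8: \Box s requires s at every successor {w1, w2, w5, w8}.
        s fails at w1, so \Box s is false at w8.
      At w8: \Diamond r requires r at some successor in {w1, w2, w5, w8}.
        r holds at w2, so \Diamond r is true at w8.
Satisfying worlds: {w2}

1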